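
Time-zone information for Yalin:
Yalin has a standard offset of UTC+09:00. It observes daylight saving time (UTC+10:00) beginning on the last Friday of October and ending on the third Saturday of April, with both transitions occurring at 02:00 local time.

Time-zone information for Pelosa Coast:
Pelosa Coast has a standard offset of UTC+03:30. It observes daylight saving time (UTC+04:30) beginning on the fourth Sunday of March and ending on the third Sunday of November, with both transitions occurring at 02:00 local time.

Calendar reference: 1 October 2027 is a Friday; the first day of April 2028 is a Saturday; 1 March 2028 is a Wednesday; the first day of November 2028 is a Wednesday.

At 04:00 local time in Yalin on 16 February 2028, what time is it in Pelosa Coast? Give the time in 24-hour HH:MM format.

21:30

1 October 2027 is a Friday, so Fridays fall on 1, 8, 15, 22, 29; the last is October 29.
1 April 2028 is a Saturday, so the first Saturday is April 1 and the third is April 15.
16 February 2028 falls between 29 October 2027 and 15 April 2028, so daylight saving is in effect and Yalin is at UTC+10:00.
04:00 Yalin − 10h = 18:00 UTC (rolling into the previous day, 15 February 2028).
1 March 2028 is a Wednesday, so the first Sunday is March 5 and the fourth is March 26.
1 November 2028 is a Wednesday, so the first Sunday is November 5 and the third is November 19.
At the standard offset (UTC+03:30), 18:00 UTC + 3h30m = 21:30 Pelosa Coast standard time.
The standard-time date in Pelosa Coast, 15 February 2028, is outside the daylight-saving period (26 March – 19 November), so Pelosa Coast is on standard time, UTC+03:30.
18:00 UTC + 3h30m = 21:30 Pelosa Coast.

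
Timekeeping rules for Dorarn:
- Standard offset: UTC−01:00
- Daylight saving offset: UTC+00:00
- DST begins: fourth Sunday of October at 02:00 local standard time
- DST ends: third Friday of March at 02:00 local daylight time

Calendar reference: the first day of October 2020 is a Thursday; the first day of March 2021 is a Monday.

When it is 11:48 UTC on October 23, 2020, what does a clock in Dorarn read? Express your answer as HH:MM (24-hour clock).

10:48

1 October 2020 is a Thursday, so the first Sunday is October 4 and the fourth is October 25.
1 March 2021 is a Monday, so the first Friday is March 5 and the third is March 19.
At the standard offset (UTC−01:00), 11:48 UTC − 1h = 10:48 Dorarn standard time.
The standard-time date in Dorarn, October 23, 2020, does not fall between 25 October 2020 and 19 March 2021, so daylight saving is not in effect and Dorarn is at UTC−01:00.
11:48 UTC − 1h = 10:48 local.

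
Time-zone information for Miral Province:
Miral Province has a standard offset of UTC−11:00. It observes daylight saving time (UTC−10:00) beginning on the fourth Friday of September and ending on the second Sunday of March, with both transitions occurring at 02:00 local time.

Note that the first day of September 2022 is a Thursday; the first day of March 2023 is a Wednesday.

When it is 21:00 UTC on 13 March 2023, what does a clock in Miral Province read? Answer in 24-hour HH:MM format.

10:00

1 September 2022 is a Thursday, so the first Friday is September 2 and the fourth is September 23.
1 March 2023 is a Wednesday, so the first Sunday is March 5 and the second is March 12.
At the standard offset (UTC−11:00), 21:00 UTC − 11h = 10:00 Miral Province standard time.
The standard-time date in Miral Province, 13 March 2023, is outside the daylight-saving period (23 September 2022 – 12 March 2023), so Miral Province is on standard time, UTC−11:00.
21:00 UTC − 11h = 10:00 local.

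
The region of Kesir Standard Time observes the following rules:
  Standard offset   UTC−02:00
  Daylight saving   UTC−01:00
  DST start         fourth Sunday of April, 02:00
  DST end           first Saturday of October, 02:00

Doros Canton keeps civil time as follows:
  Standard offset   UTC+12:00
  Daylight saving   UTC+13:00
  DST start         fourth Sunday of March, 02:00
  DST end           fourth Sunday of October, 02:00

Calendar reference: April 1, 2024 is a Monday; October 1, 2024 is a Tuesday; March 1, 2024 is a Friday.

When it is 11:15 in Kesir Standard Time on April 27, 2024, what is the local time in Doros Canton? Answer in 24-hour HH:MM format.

02:15

1 April 2024 is a Monday, so the first Sunday is April 7 and the fourth is April 28.
1 October 2024 is a Tuesday, so the first Saturday is October 5.
April 27, 2024 is outside the daylight-saving period (28 April – 5 October), so Kesir Standard Time is on standard time, UTC−02:00.
11:15 Kesir Standard Time + 2h = 13:15 UTC.
1 March 2024 is a Friday, so the first Sunday is March 3 and the fourth is March 24.
1 October 2024 is a Tuesday, so the first Sunday is October 6 and the fourth is October 27.
At the standard offset (UTC+12:00), 13:15 UTC + 12h = 01:15 Doros Canton standard time (rolling into the next day, 28 April 2024).
Daylight saving runs 24 March – 27 October; the standard-time date in Doros Canton, April 28, 2024, is inside that window, so Doros Canton is at UTC+13:00.
13:15 UTC + 13h = 02:15 Doros Canton (rolling into the next day, 28 April 2024).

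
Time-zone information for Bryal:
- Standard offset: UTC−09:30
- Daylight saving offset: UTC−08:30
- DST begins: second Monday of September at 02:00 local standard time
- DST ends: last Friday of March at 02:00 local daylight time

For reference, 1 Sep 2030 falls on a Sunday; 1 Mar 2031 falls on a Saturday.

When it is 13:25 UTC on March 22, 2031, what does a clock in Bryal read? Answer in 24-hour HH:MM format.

1 September 2030 is a Sunday, so the first Monday is September 2 and the second is September 9.
1 March 2031 is a Saturday, so Fridays fall on 7, 14, 21, 28; the last is March 28.
At the standard offset (UTC−09:30), 13:25 UTC − 9h30m = 03:55 Bryal standard time.
The standard-time date in Bryal, March 22, 2031, lies within the daylight-saving period (9 September 2030 – 28 March 2031), so Bryal is on daylight time, UTC−08:30.
13:25 UTC − 8h30m = 04:55 local.

04:55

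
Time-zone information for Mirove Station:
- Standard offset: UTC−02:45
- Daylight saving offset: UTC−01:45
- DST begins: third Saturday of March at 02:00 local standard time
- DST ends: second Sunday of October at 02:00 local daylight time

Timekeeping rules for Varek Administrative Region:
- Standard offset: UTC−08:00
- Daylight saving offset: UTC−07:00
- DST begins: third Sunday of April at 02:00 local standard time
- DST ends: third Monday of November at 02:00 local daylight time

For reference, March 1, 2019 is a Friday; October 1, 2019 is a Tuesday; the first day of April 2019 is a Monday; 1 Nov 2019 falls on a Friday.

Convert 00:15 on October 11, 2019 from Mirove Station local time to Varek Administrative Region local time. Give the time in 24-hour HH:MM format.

1 March 2019 is a Friday, so the first Saturday is March 2 and the third is March 16.
1 October 2019 is a Tuesday, so the first Sunday is October 6 and the second is October 13.
October 11, 2019 falls between 16 March and 13 October, so daylight saving is in effect and Mirove Station is at UTC−01:45.
00:15 Mirove Station + 1h45m = 02:00 UTC.
1 April 2019 is a Monday, so the first Sunday is April 7 and the third is April 21.
1 November 2019 is a Friday, so the first Monday is November 4 and the third is November 18.
At the standard offset (UTC−08:00), 02:00 UTC − 8h = 18:00 Varek Administrative Region standard time (rolling into the previous day, 10 October 2019).
The standard-time date in Varek Administrative Region, October 10, 2019, lies within the daylight-saving period (21 April – 18 November), so Varek Administrative Region is on daylight time, UTC−07:00.
02:00 UTC − 7h = 19:00 Varek Administrative Region (rolling into the previous day, 10 October 2019).

19:00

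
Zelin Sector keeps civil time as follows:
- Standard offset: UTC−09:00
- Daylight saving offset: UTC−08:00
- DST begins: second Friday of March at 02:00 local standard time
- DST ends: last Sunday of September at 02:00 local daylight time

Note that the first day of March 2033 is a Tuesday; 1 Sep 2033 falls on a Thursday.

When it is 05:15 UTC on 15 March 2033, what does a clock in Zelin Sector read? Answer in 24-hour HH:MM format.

21:15

1 March 2033 is a Tuesday, so the first Friday is March 4 and the second is March 11.
1 September 2033 is a Thursday, so Sundays fall on 4, 11, 18, 25; the last is September 25.
At the standard offset (UTC−09:00), 05:15 UTC − 9h = 20:15 Zelin Sector standard time (rolling into the previous day, 14 March 2033).
The standard-time date in Zelin Sector, 14 March 2033, lies within the daylight-saving period (11 March – 25 September), so Zelin Sector is on daylight time, UTC−08:00.
05:15 UTC − 8h = 21:15 local (rolling into the previous day, 14 March 2033).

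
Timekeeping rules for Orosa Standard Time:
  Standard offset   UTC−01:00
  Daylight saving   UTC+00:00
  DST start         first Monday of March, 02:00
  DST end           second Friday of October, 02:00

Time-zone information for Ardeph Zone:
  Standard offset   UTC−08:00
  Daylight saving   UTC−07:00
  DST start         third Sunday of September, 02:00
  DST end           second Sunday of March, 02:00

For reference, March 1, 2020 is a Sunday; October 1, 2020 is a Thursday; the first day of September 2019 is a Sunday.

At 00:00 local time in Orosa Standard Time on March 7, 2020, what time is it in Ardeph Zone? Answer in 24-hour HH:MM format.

17:00

1 March 2020 is a Sunday, so the first Monday is March 2.
1 October 2020 is a Thursday, so the first Friday is October 2 and the second is October 9.
Daylight saving runs 2 March – 9 October; March 7, 2020 is inside that window, so Orosa Standard Time is at UTC+00:00.
00:00 Orosa Standard Time − 0h = 00:00 UTC.
1 September 2019 is a Sunday, so the first Sunday is September 1 and the third is September 15.
1 March 2020 is a Sunday, so the first Sunday is March 1 and the second is March 8.
At the standard offset (UTC−08:00), 00:00 UTC − 8h = 16:00 Ardeph Zone standard time (rolling into the previous day, 6 March 2020).
The standard-time date in Ardeph Zone, March 6, 2020, falls between 15 September 2019 and 8 March 2020, so daylight saving is in effect and Ardeph Zone is at UTC−07:00.
00:00 UTC − 7h = 17:00 Ardeph Zone (rolling into the previous day, 6 March 2020).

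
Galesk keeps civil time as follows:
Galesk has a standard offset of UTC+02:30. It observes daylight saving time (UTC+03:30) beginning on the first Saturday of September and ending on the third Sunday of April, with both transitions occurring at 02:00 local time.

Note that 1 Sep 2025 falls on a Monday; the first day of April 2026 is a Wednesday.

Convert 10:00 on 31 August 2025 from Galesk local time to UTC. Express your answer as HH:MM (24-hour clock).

07:30

1 September 2025 is a Monday, so the first Saturday is September 6.
1 April 2026 is a Wednesday, so the first Sunday is April 5 and the third is April 19.
31 August 2025 is outside the daylight-saving period (6 September 2025 – 19 April 2026), so Galesk is on standard time, UTC+02:30.
10:00 local − 2h30m = 07:30 UTC.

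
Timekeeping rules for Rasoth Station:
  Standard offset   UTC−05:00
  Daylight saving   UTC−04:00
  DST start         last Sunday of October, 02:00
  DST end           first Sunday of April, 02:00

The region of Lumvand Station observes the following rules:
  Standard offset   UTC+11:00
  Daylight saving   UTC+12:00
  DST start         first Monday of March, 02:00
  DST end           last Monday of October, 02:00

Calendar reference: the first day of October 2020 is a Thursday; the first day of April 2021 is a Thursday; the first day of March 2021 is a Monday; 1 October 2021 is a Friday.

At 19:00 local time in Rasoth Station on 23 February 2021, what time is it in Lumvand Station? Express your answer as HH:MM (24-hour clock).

10:00

1 October 2020 is a Thursday, so Sundays fall on 4, 11, 18, 25; the last is October 25.
1 April 2021 is a Thursday, so the first Sunday is April 4.
Daylight saving runs 25 October 2020 – 4 April 2021; 23 February 2021 is inside that window, so Rasoth Station is at UTC−04:00.
19:00 Rasoth Station + 4h = 23:00 UTC.
1 March 2021 is a Monday, so the first Monday is March 1.
1 October 2021 is a Friday, so Mondays fall on 4, 11, 18, 25; the last is October 25.
At the standard offset (UTC+11:00), 23:00 UTC + 11h = 10:00 Lumvand Station standard time (rolling into the next day, 24 February 2021).
Daylight saving runs 1 March – 25 October; the standard-time date in Lumvand Station, 24 February 2021, is outside that window, so Lumvand Station is on standard time at UTC+11:00.
23:00 UTC + 11h = 10:00 Lumvand Station (rolling into the next day, 24 February 2021).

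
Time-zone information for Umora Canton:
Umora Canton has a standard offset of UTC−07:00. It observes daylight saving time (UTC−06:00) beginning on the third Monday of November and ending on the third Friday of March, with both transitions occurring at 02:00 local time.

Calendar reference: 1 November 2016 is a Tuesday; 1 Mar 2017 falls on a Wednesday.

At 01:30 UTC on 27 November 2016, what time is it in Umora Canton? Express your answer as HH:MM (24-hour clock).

19:30

1 November 2016 is a Tuesday, so the first Monday is November 7 and the third is November 21.
1 March 2017 is a Wednesday, so the first Friday is March 3 and the third is March 17.
At the standard offset (UTC−07:00), 01:30 UTC − 7h = 18:30 Umora Canton standard time (rolling into the previous day, 26 November 2016).
The standard-time date in Umora Canton, 26 November 2016, falls between 21 November 2016 and 17 March 2017, so daylight saving is in effect and Umora Canton is at UTC−06:00.
01:30 UTC − 6h = 19:30 local (rolling into the previous day, 26 November 2016).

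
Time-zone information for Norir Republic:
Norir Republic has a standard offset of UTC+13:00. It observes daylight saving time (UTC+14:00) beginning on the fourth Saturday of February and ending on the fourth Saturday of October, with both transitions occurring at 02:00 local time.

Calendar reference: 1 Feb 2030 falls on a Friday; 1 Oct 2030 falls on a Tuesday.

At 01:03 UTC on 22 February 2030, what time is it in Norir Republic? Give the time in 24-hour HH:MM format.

1 February 2030 is a Friday, so the first Saturday is February 2 and the fourth is February 23.
1 October 2030 is a Tuesday, so the first Saturday is October 5 and the fourth is October 26.
At the standard offset (UTC+13:00), 01:03 UTC + 13h = 14:03 Norir Republic standard time.
The standard-time date in Norir Republic, 22 February 2030, is outside the daylight-saving period (23 February – 26 October), so Norir Republic is on standard time, UTC+13:00.
01:03 UTC + 13h = 14:03 local.

14:03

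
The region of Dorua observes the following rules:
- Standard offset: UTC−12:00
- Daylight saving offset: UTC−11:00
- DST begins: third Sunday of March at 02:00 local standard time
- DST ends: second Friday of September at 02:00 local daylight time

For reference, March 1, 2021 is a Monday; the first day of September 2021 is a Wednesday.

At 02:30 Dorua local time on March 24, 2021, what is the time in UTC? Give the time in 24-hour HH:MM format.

1 March 2021 is a Monday, so the first Sunday is March 7 and the third is March 21.
1 September 2021 is a Wednesday, so the first Friday is September 3 and the second is September 10.
March 24, 2021 lies within the daylight-saving period (21 March – 10 September), so Dorua is on daylight time, UTC−11:00.
02:30 local + 11h = 13:30 UTC.

13:30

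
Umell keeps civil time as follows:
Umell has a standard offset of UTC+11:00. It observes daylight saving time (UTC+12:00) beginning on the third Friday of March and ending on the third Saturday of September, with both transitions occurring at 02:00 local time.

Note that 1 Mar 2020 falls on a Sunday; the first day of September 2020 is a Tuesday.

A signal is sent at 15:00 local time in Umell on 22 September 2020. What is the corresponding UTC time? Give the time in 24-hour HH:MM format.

1 March 2020 is a Sunday, so the first Friday is March 6 and the third is March 20.
1 September 2020 is a Tuesday, so the first Saturday is September 5 and the third is September 19.
Daylight saving runs 20 March – 19 September; 22 September 2020 is outside that window, so Umell is on standard time at UTC+11:00.
15:00 local − 11h = 04:00 UTC.

04:00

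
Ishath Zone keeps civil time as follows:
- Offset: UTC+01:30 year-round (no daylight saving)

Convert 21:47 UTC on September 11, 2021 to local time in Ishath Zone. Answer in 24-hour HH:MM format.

Ishath Zone stays on UTC+01:30 all year.
21:47 UTC + 1h30m = 23:17 local.

23:17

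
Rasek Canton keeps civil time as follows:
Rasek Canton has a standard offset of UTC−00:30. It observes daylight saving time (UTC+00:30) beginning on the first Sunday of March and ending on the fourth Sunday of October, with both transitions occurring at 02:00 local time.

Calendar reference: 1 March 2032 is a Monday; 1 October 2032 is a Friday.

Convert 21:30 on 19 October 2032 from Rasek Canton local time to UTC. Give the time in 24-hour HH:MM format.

21:00

1 March 2032 is a Monday, so the first Sunday is March 7.
1 October 2032 is a Friday, so the first Sunday is October 3 and the fourth is October 24.
Daylight saving runs 7 March – 24 October; 19 October 2032 is inside that window, so Rasek Canton is at UTC+00:30.
21:30 local − 0h30m = 21:00 UTC.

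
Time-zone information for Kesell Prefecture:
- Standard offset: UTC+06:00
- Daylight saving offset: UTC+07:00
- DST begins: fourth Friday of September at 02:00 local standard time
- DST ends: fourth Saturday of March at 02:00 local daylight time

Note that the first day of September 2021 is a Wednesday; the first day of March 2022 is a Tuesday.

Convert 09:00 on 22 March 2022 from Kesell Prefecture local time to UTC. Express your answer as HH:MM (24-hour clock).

02:00

1 September 2021 is a Wednesday, so the first Friday is September 3 and the fourth is September 24.
1 March 2022 is a Tuesday, so the first Saturday is March 5 and the fourth is March 26.
22 March 2022 falls between 24 September 2021 and 26 March 2022, so daylight saving is in effect and Kesell Prefecture is at UTC+07:00.
09:00 local − 7h = 02:00 UTC.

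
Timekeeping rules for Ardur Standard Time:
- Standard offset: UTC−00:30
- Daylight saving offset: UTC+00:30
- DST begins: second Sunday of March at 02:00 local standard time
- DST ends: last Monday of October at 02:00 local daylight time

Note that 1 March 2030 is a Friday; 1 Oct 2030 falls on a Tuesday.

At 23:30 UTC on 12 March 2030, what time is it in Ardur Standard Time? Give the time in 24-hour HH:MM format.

1 March 2030 is a Friday, so the first Sunday is March 3 and the second is March 10.
1 October 2030 is a Tuesday, so Mondays fall on 7, 14, 21, 28; the last is October 28.
At the standard offset (UTC−00:30), 23:30 UTC − 0h30m = 23:00 Ardur Standard Time standard time.
Daylight saving runs 10 March – 28 October; the standard-time date in Ardur Standard Time, 12 March 2030, is inside that window, so Ardur Standard Time is at UTC+00:30.
23:30 UTC + 0h30m = 00:00 local (rolling into the next day, 13 March 2030).

00:00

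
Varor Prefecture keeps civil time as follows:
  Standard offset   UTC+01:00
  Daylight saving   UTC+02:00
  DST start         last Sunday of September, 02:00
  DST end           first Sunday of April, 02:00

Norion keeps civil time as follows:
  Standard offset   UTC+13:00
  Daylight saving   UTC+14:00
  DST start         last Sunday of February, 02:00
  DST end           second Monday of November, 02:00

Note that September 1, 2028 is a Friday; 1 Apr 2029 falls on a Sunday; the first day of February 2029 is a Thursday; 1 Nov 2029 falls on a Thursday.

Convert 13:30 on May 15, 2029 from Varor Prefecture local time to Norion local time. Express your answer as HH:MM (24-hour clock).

1 September 2028 is a Friday, so Sundays fall on 3, 10, 17, 24; the last is September 24.
1 April 2029 is a Sunday, so the first Sunday is April 1.
Daylight saving runs 24 September 2028 – 1 April 2029; May 15, 2029 is outside that window, so Varor Prefecture is on standard time at UTC+01:00.
13:30 Varor Prefecture − 1h = 12:30 UTC.
1 February 2029 is a Thursday, so Sundays fall on 4, 11, 18, 25; the last is February 25.
1 November 2029 is a Thursday, so the first Monday is November 5 and the second is November 12.
At the standard offset (UTC+13:00), 12:30 UTC + 13h = 01:30 Norion standard time (rolling into the next day, 16 May 2029).
The standard-time date in Norion, May 16, 2029, lies within the daylight-saving period (25 February – 12 November), so Norion is on daylight time, UTC+14:00.
12:30 UTC + 14h = 02:30 Norion (rolling into the next day, 16 May 2029).

02:30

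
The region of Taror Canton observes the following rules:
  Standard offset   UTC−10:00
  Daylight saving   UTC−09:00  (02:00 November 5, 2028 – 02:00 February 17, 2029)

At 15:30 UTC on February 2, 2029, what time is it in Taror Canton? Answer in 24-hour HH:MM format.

At the standard offset (UTC−10:00), 15:30 UTC − 10h = 05:30 Taror Canton standard time.
Daylight saving runs 5 November 2028 – 17 February 2029; the standard-time date in Taror Canton, February 2, 2029, is inside that window, so Taror Canton is at UTC−09:00.
15:30 UTC − 9h = 06:30 local.

06:30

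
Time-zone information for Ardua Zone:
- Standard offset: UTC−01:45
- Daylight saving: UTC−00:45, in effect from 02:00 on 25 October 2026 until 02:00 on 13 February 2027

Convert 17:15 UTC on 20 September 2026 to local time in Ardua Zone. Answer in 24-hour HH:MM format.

15:30

At the standard offset (UTC−01:45), 17:15 UTC − 1h45m = 15:30 Ardua Zone standard time.
The standard-time date in Ardua Zone, 20 September 2026, does not fall between 25 October 2026 and 13 February 2027, so daylight saving is not in effect and Ardua Zone is at UTC−01:45.
17:15 UTC − 1h45m = 15:30 local.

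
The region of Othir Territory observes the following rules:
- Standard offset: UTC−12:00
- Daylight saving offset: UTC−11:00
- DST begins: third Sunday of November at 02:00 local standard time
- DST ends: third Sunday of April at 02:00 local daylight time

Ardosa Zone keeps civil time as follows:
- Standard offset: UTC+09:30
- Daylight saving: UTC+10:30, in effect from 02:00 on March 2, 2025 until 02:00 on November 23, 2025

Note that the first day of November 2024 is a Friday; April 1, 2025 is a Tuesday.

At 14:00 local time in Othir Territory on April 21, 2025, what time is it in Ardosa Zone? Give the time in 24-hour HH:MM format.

12:30

1 November 2024 is a Friday, so the first Sunday is November 3 and the third is November 17.
1 April 2025 is a Tuesday, so the first Sunday is April 6 and the third is April 20.
April 21, 2025 does not fall between 17 November 2024 and 20 April 2025, so daylight saving is not in effect and Othir Territory is at UTC−12:00.
14:00 Othir Territory + 12h = 02:00 UTC (rolling into the next day, 22 April 2025).
At the standard offset (UTC+09:30), 02:00 UTC + 9h30m = 11:30 Ardosa Zone standard time.
The standard-time date in Ardosa Zone, April 22, 2025, lies within the daylight-saving period (2 March – 23 November), so Ardosa Zone is on daylight time, UTC+10:30.
02:00 UTC + 10h30m = 12:30 Ardosa Zone.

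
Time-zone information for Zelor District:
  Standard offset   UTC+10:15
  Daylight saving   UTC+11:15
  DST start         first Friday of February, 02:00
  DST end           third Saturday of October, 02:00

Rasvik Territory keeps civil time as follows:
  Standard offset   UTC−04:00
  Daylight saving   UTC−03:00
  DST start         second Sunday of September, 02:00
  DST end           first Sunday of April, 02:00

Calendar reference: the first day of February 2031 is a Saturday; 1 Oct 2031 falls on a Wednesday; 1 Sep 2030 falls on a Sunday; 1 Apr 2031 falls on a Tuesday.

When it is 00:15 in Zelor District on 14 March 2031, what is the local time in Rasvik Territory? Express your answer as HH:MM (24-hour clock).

1 February 2031 is a Saturday, so the first Friday is February 7.
1 October 2031 is a Wednesday, so the first Saturday is October 4 and the third is October 18.
14 March 2031 falls between 7 February and 18 October, so daylight saving is in effect and Zelor District is at UTC+11:15.
00:15 Zelor District − 11h15m = 13:00 UTC (rolling into the previous day, 13 March 2031).
1 September 2030 is a Sunday, so the first Sunday is September 1 and the second is September 8.
1 April 2031 is a Tuesday, so the first Sunday is April 6.
At the standard offset (UTC−04:00), 13:00 UTC − 4h = 09:00 Rasvik Territory standard time.
The standard-time date in Rasvik Territory, 13 March 2031, falls between 8 September 2030 and 6 April 2031, so daylight saving is in effect and Rasvik Territory is at UTC−03:00.
13:00 UTC − 3h = 10:00 Rasvik Territory.

10:00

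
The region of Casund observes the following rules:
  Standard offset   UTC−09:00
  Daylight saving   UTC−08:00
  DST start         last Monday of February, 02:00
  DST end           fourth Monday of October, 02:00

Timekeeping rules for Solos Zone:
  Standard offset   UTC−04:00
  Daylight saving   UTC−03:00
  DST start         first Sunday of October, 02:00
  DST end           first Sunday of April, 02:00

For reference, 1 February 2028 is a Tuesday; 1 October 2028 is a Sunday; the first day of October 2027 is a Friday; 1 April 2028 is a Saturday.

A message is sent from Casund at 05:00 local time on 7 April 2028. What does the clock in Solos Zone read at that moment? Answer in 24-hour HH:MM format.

1 February 2028 is a Tuesday, so Mondays fall on 7, 14, 21, 28; the last is February 28.
1 October 2028 is a Sunday, so the first Monday is October 2 and the fourth is October 23.
7 April 2028 falls between 28 February and 23 October, so daylight saving is in effect and Casund is at UTC−08:00.
05:00 Casund + 8h = 13:00 UTC.
1 October 2027 is a Friday, so the first Sunday is October 3.
1 April 2028 is a Saturday, so the first Sunday is April 2.
At the standard offset (UTC−04:00), 13:00 UTC − 4h = 09:00 Solos Zone standard time.
The standard-time date in Solos Zone, 7 April 2028, is outside the daylight-saving period (3 October 2027 – 2 April 2028), so Solos Zone is on standard time, UTC−04:00.
13:00 UTC − 4h = 09:00 Solos Zone.

09:00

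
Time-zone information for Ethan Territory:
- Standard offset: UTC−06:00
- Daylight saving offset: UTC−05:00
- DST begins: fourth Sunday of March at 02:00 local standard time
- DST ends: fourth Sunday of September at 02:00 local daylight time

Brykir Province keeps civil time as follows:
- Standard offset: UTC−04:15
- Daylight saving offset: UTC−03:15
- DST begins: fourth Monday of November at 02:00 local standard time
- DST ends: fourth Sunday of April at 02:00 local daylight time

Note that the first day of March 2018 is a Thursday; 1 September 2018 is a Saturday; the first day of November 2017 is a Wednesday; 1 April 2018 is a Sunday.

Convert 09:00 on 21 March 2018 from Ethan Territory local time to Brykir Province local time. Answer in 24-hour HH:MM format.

1 March 2018 is a Thursday, so the first Sunday is March 4 and the fourth is March 25.
1 September 2018 is a Saturday, so the first Sunday is September 2 and the fourth is September 23.
Daylight saving runs 25 March – 23 September; 21 March 2018 is outside that window, so Ethan Territory is on standard time at UTC−06:00.
09:00 Ethan Territory + 6h = 15:00 UTC.
1 November 2017 is a Wednesday, so the first Monday is November 6 and the fourth is November 27.
1 April 2018 is a Sunday, so the first Sunday is April 1 and the fourth is April 22.
At the standard offset (UTC−04:15), 15:00 UTC − 4h15m = 10:45 Brykir Province standard time.
The standard-time date in Brykir Province, 21 March 2018, falls between 27 November 2017 and 22 April 2018, so daylight saving is in effect and Brykir Province is at UTC−03:15.
15:00 UTC − 3h15m = 11:45 Brykir Province.

11:45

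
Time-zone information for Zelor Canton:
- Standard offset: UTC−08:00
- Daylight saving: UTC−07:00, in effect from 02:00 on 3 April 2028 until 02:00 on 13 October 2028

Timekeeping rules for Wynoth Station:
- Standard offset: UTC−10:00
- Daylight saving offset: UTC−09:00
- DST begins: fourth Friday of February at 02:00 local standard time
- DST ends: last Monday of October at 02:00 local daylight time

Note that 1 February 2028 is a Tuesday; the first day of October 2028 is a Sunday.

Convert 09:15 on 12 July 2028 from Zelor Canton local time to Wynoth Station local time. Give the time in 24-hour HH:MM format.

07:15

12 July 2028 falls between 3 April and 13 October, so daylight saving is in effect and Zelor Canton is at UTC−07:00.
09:15 Zelor Canton + 7h = 16:15 UTC.
1 February 2028 is a Tuesday, so the first Friday is February 4 and the fourth is February 25.
1 October 2028 is a Sunday, so Mondays fall on 2, 9, 16, 23, 30; the last is October 30.
At the standard offset (UTC−10:00), 16:15 UTC − 10h = 06:15 Wynoth Station standard time.
Daylight saving runs 25 February – 30 October; the standard-time date in Wynoth Station, 12 July 2028, is inside that window, so Wynoth Station is at UTC−09:00.
16:15 UTC − 9h = 07:15 Wynoth Station.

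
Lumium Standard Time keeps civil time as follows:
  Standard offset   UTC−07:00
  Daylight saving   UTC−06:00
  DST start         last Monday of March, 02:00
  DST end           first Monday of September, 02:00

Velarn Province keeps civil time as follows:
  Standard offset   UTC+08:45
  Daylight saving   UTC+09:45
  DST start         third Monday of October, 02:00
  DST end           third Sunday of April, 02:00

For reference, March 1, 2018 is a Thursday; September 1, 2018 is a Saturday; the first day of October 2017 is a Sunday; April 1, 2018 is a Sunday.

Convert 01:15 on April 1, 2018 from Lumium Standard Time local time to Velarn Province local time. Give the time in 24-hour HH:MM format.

17:00

1 March 2018 is a Thursday, so Mondays fall on 5, 12, 19, 26; the last is March 26.
1 September 2018 is a Saturday, so the first Monday is September 3.
April 1, 2018 lies within the daylight-saving period (26 March – 3 September), so Lumium Standard Time is on daylight time, UTC−06:00.
01:15 Lumium Standard Time + 6h = 07:15 UTC.
1 October 2017 is a Sunday, so the first Monday is October 2 and the third is October 16.
1 April 2018 is a Sunday, so the first Sunday is April 1 and the third is April 15.
At the standard offset (UTC+08:45), 07:15 UTC + 8h45m = 16:00 Velarn Province standard time.
The standard-time date in Velarn Province, April 1, 2018, lies within the daylight-saving period (16 October 2017 – 15 April 2018), so Velarn Province is on daylight time, UTC+09:45.
07:15 UTC + 9h45m = 17:00 Velarn Province.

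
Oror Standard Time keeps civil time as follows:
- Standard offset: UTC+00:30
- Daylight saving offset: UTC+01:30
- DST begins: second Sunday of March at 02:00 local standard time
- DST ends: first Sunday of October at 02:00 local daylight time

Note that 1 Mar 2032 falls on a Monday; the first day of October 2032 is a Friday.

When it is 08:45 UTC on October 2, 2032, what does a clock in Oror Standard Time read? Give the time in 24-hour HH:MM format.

10:15

1 March 2032 is a Monday, so the first Sunday is March 7 and the second is March 14.
1 October 2032 is a Friday, so the first Sunday is October 3.
At the standard offset (UTC+00:30), 08:45 UTC + 0h30m = 09:15 Oror Standard Time standard time.
The standard-time date in Oror Standard Time, October 2, 2032, lies within the daylight-saving period (14 March – 3 October), so Oror Standard Time is on daylight time, UTC+01:30.
08:45 UTC + 1h30m = 10:15 local.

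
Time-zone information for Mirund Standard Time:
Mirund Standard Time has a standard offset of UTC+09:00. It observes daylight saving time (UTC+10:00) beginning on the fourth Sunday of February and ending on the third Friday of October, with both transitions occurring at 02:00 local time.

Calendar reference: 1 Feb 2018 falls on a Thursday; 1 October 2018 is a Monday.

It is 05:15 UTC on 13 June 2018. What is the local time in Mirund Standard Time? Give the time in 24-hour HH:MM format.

1 February 2018 is a Thursday, so the first Sunday is February 4 and the fourth is February 25.
1 October 2018 is a Monday, so the first Friday is October 5 and the third is October 19.
At the standard offset (UTC+09:00), 05:15 UTC + 9h = 14:15 Mirund Standard Time standard time.
The standard-time date in Mirund Standard Time, 13 June 2018, lies within the daylight-saving period (25 February – 19 October), so Mirund Standard Time is on daylight time, UTC+10:00.
05:15 UTC + 10h = 15:15 local.

15:15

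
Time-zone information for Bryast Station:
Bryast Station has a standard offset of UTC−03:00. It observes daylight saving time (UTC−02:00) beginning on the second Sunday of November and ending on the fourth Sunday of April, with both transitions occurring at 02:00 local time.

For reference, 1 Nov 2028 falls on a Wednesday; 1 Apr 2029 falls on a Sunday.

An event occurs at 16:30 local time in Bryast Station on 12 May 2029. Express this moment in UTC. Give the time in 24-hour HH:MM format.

1 November 2028 is a Wednesday, so the first Sunday is November 5 and the second is November 12.
1 April 2029 is a Sunday, so the first Sunday is April 1 and the fourth is April 22.
12 May 2029 does not fall between 12 November 2028 and 22 April 2029, so daylight saving is not in effect and Bryast Station is at UTC−03:00.
16:30 local + 3h = 19:30 UTC.

19:30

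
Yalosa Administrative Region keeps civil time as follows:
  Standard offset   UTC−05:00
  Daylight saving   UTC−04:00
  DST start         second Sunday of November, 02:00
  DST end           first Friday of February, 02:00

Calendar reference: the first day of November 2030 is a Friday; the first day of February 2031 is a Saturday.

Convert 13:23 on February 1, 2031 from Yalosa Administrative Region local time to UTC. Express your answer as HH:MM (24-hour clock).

17:23

1 November 2030 is a Friday, so the first Sunday is November 3 and the second is November 10.
1 February 2031 is a Saturday, so the first Friday is February 7.
Daylight saving runs 10 November 2030 – 7 February 2031; February 1, 2031 is inside that window, so Yalosa Administrative Region is at UTC−04:00.
13:23 local + 4h = 17:23 UTC.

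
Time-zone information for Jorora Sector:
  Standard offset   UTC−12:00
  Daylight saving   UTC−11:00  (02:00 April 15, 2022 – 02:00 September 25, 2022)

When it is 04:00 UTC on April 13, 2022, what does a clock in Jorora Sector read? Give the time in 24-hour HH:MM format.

At the standard offset (UTC−12:00), 04:00 UTC − 12h = 16:00 Jorora Sector standard time (rolling into the previous day, 12 April 2022).
Daylight saving runs 15 April – 25 September; the standard-time date in Jorora Sector, April 12, 2022, is outside that window, so Jorora Sector is on standard time at UTC−12:00.
04:00 UTC − 12h = 16:00 local (rolling into the previous day, 12 April 2022).

16:00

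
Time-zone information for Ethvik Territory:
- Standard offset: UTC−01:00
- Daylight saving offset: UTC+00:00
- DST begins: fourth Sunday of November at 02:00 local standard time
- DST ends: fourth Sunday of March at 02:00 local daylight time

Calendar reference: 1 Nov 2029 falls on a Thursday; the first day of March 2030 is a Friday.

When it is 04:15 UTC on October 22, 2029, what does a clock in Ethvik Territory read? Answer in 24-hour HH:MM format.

03:15

1 November 2029 is a Thursday, so the first Sunday is November 4 and the fourth is November 25.
1 March 2030 is a Friday, so the first Sunday is March 3 and the fourth is March 24.
At the standard offset (UTC−01:00), 04:15 UTC − 1h = 03:15 Ethvik Territory standard time.
Daylight saving runs 25 November 2029 – 24 March 2030; the standard-time date in Ethvik Territory, October 22, 2029, is outside that window, so Ethvik Territory is on standard time at UTC−01:00.
04:15 UTC − 1h = 03:15 local.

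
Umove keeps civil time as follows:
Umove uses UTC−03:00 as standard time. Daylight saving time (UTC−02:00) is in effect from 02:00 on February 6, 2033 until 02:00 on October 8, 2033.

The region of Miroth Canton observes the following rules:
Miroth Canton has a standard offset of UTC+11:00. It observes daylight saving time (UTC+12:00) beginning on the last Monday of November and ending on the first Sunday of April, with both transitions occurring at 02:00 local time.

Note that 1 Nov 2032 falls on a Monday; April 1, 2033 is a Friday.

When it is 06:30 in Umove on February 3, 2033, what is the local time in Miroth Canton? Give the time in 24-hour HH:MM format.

21:30

February 3, 2033 does not fall between 6 February and 8 October, so daylight saving is not in effect and Umove is at UTC−03:00.
06:30 Umove + 3h = 09:30 UTC.
1 November 2032 is a Monday, so Mondays fall on 1, 8, 15, 22, 29; the last is November 29.
1 April 2033 is a Friday, so the first Sunday is April 3.
At the standard offset (UTC+11:00), 09:30 UTC + 11h = 20:30 Miroth Canton standard time.
The standard-time date in Miroth Canton, February 3, 2033, lies within the daylight-saving period (29 November 2032 – 3 April 2033), so Miroth Canton is on daylight time, UTC+12:00.
09:30 UTC + 12h = 21:30 Miroth Canton.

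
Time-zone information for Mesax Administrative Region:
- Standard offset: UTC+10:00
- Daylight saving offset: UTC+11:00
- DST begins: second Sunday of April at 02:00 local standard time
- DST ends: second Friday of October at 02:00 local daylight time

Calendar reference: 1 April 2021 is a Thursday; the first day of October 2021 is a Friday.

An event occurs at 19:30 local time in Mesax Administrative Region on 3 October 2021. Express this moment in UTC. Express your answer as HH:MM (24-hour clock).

08:30

1 April 2021 is a Thursday, so the first Sunday is April 4 and the second is April 11.
1 October 2021 is a Friday, so the first Friday is October 1 and the second is October 8.
3 October 2021 lies within the daylight-saving period (11 April – 8 October), so Mesax Administrative Region is on daylight time, UTC+11:00.
19:30 local − 11h = 08:30 UTC.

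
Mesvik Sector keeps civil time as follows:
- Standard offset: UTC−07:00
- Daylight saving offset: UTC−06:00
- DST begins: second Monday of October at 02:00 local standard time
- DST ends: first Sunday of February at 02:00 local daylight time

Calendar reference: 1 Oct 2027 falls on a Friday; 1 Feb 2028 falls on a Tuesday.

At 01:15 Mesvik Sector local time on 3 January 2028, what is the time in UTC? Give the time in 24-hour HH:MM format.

1 October 2027 is a Friday, so the first Monday is October 4 and the second is October 11.
1 February 2028 is a Tuesday, so the first Sunday is February 6.
3 January 2028 falls between 11 October 2027 and 6 February 2028, so daylight saving is in effect and Mesvik Sector is at UTC−06:00.
01:15 local + 6h = 07:15 UTC.

07:15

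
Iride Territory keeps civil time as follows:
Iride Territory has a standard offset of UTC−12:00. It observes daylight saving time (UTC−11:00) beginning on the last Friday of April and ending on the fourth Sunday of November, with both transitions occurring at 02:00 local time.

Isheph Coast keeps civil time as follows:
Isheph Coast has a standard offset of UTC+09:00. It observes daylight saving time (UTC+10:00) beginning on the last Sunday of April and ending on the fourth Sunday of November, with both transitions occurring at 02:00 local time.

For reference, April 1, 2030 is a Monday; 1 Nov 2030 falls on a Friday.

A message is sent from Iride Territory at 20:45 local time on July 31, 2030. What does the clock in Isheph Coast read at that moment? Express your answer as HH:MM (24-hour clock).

17:45

1 April 2030 is a Monday, so Fridays fall on 5, 12, 19, 26; the last is April 26.
1 November 2030 is a Friday, so the first Sunday is November 3 and the fourth is November 24.
July 31, 2030 falls between 26 April and 24 November, so daylight saving is in effect and Iride Territory is at UTC−11:00.
20:45 Iride Territory + 11h = 07:45 UTC (rolling into the next day, 1 August 2030).
1 April 2030 is a Monday, so Sundays fall on 7, 14, 21, 28; the last is April 28.
1 November 2030 is a Friday, so the first Sunday is November 3 and the fourth is November 24.
At the standard offset (UTC+09:00), 07:45 UTC + 9h = 16:45 Isheph Coast standard time.
Daylight saving runs 28 April – 24 November; the standard-time date in Isheph Coast, August 1, 2030, is inside that window, so Isheph Coast is at UTC+10:00.
07:45 UTC + 10h = 17:45 Isheph Coast.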